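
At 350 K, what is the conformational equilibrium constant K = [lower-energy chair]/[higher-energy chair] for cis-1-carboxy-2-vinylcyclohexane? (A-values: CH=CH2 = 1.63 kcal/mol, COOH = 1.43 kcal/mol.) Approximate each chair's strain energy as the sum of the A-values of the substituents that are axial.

C1 and C2 have opposite parity, so for the cis isomer the two substituents are one axial and one equatorial in each chair.
Chair I (vinyl axial, carboxyl equatorial): E = 1.63 kcal/mol; chair II (vinyl equatorial, carboxyl axial): E = 1.43 kcal/mol.
ΔG = 0.20 kcal/mol between the two chairs.
K = exp(ΔG/RT) with R = 1.987×10⁻³ kcal mol⁻¹ K⁻¹ and T = 350 K gives K ≈ 1.33.

K ≈ 1.33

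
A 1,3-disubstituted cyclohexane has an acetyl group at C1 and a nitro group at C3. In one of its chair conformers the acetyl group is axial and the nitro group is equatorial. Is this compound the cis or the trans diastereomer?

trans

C1 and C3 have the same parity, so their axial bonds point in the same direction.
With same-parity carbons, two substituents on the same face are both axial or both equatorial; opposite faces give one of each.
Here the groups are axial/equatorial → opposite face → trans.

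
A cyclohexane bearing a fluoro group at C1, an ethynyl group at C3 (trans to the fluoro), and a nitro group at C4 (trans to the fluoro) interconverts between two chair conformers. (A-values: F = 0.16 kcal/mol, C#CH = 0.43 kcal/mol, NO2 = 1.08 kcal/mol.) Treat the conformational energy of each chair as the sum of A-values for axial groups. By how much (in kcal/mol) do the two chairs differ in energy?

Chair I (fluoro axial, ethynyl equatorial, nitro axial): E = 1.24 kcal/mol.
Chair II (fluoro equatorial, ethynyl axial, nitro equatorial): E = 0.43 kcal/mol.
ΔE = 1.24 − 0.43 = 0.81 kcal/mol; chair II is more stable.

0.81 kcal/mol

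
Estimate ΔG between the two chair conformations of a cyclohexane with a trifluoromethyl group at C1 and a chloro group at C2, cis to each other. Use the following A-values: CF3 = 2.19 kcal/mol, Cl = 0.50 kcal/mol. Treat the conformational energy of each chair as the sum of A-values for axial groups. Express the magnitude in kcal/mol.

1.69 kcal/mol

C1 and C2 have opposite parity, so for the cis isomer the two substituents are one axial and one equatorial in each chair.
Chair I (trifluoromethyl axial, chloro equatorial): E = 2.19 kcal/mol.
Chair II (trifluoromethyl equatorial, chloro axial): E = 0.50 kcal/mol.
ΔE = 2.19 − 0.50 = 1.69 kcal/mol; chair II is more stable.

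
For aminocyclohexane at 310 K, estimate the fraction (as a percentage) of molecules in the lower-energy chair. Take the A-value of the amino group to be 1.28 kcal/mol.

One chair has the amino group axial (E = 1.28 kcal/mol) and the other has it equatorial (E = 0).
ΔG = 1.28 kcal/mol between the two chairs.
K = exp(ΔG/RT) with R = 1.987×10⁻³ kcal mol⁻¹ K⁻¹ and T = 310 K gives K ≈ 7.99.
Fraction in the lower-energy chair = K/(K+1) = 88.9%.

88.9%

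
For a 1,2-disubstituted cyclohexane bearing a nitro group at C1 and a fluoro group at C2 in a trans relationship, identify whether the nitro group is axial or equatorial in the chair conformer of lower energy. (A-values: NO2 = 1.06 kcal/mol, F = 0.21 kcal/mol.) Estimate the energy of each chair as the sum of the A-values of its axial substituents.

equatorial

C1 and C2 have opposite parity, so for the trans isomer the two substituents are e,e in one chair and a,a in the other.
Chair I (nitro axial, fluoro axial): E = 1.27 kcal/mol.
Chair II (nitro equatorial, fluoro equatorial): E = 0.00 kcal/mol.
Chair II is the more stable (lower-energy) conformer, and in that chair the nitro group is equatorial.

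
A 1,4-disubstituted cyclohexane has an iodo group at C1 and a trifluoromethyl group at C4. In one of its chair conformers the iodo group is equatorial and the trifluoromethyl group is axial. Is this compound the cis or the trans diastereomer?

cis

C1 and C4 have opposite parity, so their axial bonds point in opposite directions.
With opposite-parity carbons, two substituents on the same face are one axial and one equatorial; opposite faces give both axial or both equatorial.
Here the groups are equatorial/axial → same face → cis.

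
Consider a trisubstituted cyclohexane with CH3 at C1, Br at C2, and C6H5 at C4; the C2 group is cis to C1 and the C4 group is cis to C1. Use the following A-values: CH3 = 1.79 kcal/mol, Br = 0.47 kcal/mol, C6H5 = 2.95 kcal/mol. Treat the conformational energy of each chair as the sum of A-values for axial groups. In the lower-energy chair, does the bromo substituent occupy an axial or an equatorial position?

equatorial

Chair I (methyl axial, bromo equatorial, phenyl equatorial): E = 1.79 kcal/mol.
Chair II (methyl equatorial, bromo axial, phenyl axial): E = 3.42 kcal/mol.
Chair I is the more stable (lower-energy) conformer, and in that chair the bromo group is equatorial.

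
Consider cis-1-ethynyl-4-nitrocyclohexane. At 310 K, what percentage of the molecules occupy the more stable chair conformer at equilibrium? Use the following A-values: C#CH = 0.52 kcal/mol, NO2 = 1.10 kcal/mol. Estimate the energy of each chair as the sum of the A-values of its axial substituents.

71.9%

C1 and C4 have opposite parity, so for the cis isomer the two substituents are one axial and one equatorial in each chair.
Chair I (ethynyl axial, nitro equatorial): E = 0.52 kcal/mol; chair II (ethynyl equatorial, nitro axial): E = 1.10 kcal/mol.
ΔG = 0.58 kcal/mol between the two chairs.
K = exp(ΔG/RT) with R = 1.987×10⁻³ kcal mol⁻¹ K⁻¹ and T = 310 K gives K ≈ 2.56.
Fraction in the lower-energy chair = K/(K+1) = 71.9%.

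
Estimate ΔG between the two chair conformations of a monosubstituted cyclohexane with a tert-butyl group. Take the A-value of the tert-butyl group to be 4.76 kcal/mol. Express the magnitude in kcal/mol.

4.76 kcal/mol

A monosubstituted cyclohexane has one chair with the tert-butyl group axial (E = A = 4.76 kcal/mol) and one with it equatorial (E = 0).
ΔE = 4.76 − 0 = 4.76 kcal/mol.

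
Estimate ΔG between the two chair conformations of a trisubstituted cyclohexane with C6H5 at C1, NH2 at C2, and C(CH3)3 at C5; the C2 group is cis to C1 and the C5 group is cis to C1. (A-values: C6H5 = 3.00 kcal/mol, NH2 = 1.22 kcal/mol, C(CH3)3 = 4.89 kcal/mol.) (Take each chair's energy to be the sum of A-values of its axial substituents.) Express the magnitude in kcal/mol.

6.67 kcal/mol

Chair I (phenyl axial, amino equatorial, tert-butyl axial): E = 7.89 kcal/mol.
Chair II (phenyl equatorial, amino axial, tert-butyl equatorial): E = 1.22 kcal/mol.
ΔE = 7.89 − 1.22 = 6.67 kcal/mol; chair II is more stable.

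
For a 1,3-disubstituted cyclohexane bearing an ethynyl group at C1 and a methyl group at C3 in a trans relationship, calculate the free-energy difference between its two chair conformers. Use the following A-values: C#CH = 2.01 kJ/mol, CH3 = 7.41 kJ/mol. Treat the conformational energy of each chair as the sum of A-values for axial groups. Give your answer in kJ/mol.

5.40 kJ/mol

C1 and C3 have the same parity, so for the trans isomer the two substituents are one axial and one equatorial in each chair.
Chair I (ethynyl axial, methyl equatorial): E = 2.01 kJ/mol.
Chair II (ethynyl equatorial, methyl axial): E = 7.41 kJ/mol.
ΔE = 7.41 − 2.01 = 5.40 kJ/mol; chair I is more stable.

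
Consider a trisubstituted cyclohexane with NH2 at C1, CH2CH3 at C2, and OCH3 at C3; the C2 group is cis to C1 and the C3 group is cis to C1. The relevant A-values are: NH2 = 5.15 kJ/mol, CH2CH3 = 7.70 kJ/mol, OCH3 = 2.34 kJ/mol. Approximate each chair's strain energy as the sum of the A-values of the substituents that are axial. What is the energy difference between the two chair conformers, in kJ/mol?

Chair I (amino axial, ethyl equatorial, methoxy axial): E = 7.49 kJ/mol.
Chair II (amino equatorial, ethyl axial, methoxy equatorial): E = 7.70 kJ/mol.
ΔE = 7.70 − 7.49 = 0.21 kJ/mol; chair I is more stable.

0.21 kJ/mol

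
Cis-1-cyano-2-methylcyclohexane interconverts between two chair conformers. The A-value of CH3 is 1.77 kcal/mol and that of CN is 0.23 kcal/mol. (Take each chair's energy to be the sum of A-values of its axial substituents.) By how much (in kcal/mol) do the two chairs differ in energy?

1.54 kcal/mol

C1 and C2 have opposite parity, so for the cis isomer the two substituents are one axial and one equatorial in each chair.
Chair I (methyl axial, cyano equatorial): E = 1.77 kcal/mol.
Chair II (methyl equatorial, cyano axial): E = 0.23 kcal/mol.
ΔE = 1.77 − 0.23 = 1.54 kcal/mol; chair II is more stable.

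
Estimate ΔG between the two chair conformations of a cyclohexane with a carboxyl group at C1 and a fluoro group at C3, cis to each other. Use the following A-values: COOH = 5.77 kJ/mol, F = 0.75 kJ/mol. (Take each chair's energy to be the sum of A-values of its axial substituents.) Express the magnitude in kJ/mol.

C1 and C3 have the same parity, so for the cis isomer the two substituents are e,e in one chair and a,a in the other.
Chair I (carboxyl axial, fluoro axial): E = 6.52 kJ/mol.
Chair II (carboxyl equatorial, fluoro equatorial): E = 0.00 kJ/mol.
ΔE = 6.52 − 0.00 = 6.52 kJ/mol; chair II is more stable.

6.52 kJ/mol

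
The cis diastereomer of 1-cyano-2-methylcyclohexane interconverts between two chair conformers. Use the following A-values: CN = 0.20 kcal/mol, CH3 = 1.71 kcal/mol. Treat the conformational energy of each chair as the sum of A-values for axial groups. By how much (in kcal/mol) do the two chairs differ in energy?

1.51 kcal/mol

C1 and C2 have opposite parity, so for the cis isomer the two substituents are one axial and one equatorial in each chair.
Chair I (cyano axial, methyl equatorial): E = 0.20 kcal/mol.
Chair II (cyano equatorial, methyl axial): E = 1.71 kcal/mol.
ΔE = 1.71 − 0.20 = 1.51 kcal/mol; chair I is more stable.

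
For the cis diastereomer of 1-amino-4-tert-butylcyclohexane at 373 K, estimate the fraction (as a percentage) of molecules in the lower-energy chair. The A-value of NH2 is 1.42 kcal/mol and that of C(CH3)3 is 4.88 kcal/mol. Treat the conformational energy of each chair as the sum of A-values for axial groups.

C1 and C4 have opposite parity, so for the cis isomer the two substituents are one axial and one equatorial in each chair.
Chair I (amino axial, tert-butyl equatorial): E = 1.42 kcal/mol; chair II (amino equatorial, tert-butyl axial): E = 4.88 kcal/mol.
ΔG = 3.46 kcal/mol between the two chairs.
K = exp(ΔG/RT) with R = 1.987×10⁻³ kcal mol⁻¹ K⁻¹ and T = 373 K gives K ≈ 107.
Fraction in the lower-energy chair = K/(K+1) = 99.1%.

99.1%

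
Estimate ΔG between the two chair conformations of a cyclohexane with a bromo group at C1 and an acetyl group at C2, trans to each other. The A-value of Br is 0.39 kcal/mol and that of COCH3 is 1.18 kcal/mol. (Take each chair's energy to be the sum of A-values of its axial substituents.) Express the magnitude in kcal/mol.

1.57 kcal/mol

C1 and C2 have opposite parity, so for the trans isomer the two substituents are e,e in one chair and a,a in the other.
Chair I (bromo axial, acetyl axial): E = 1.57 kcal/mol.
Chair II (bromo equatorial, acetyl equatorial): E = 0.00 kcal/mol.
ΔE = 1.57 − 0.00 = 1.57 kcal/mol; chair II is more stable.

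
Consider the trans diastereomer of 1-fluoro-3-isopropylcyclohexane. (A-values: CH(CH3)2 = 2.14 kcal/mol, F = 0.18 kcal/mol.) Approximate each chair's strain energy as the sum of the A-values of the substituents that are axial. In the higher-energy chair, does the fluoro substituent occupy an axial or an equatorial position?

equatorial

C1 and C3 have the same parity, so for the trans isomer the two substituents are one axial and one equatorial in each chair.
Chair I (isopropyl axial, fluoro equatorial): E = 2.14 kcal/mol.
Chair II (isopropyl equatorial, fluoro axial): E = 0.18 kcal/mol.
Chair I is the less stable (higher-energy) conformer, and in that chair the fluoro group is equatorial.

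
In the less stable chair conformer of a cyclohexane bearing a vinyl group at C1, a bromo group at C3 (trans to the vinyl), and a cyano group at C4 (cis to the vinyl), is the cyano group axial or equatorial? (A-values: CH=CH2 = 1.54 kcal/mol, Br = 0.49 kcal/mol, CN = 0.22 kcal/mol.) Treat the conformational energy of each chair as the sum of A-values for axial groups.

Chair I (vinyl axial, bromo equatorial, cyano equatorial): E = 1.54 kcal/mol.
Chair II (vinyl equatorial, bromo axial, cyano axial): E = 0.71 kcal/mol.
Chair I is the less stable (higher-energy) conformer, and in that chair the cyano group is equatorial.

equatorial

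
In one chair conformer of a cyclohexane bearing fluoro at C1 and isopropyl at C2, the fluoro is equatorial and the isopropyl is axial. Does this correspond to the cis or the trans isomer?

C1 and C2 have opposite parity, so their axial bonds point in opposite directions.
With opposite-parity carbons, two substituents on the same face are one axial and one equatorial; opposite faces give both axial or both equatorial.
Here the groups are equatorial/axial → same face → cis.

cis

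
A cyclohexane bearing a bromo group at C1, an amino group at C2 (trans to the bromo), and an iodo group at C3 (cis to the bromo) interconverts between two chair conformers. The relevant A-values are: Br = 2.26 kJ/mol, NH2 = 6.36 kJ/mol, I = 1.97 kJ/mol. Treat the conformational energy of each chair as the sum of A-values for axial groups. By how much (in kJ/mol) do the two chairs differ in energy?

Chair I (bromo axial, amino axial, iodo axial): E = 10.59 kJ/mol.
Chair II (bromo equatorial, amino equatorial, iodo equatorial): E = 0.00 kJ/mol.
ΔE = 10.59 − 0.00 = 10.59 kJ/mol; chair II is more stable.

10.59 kJ/mol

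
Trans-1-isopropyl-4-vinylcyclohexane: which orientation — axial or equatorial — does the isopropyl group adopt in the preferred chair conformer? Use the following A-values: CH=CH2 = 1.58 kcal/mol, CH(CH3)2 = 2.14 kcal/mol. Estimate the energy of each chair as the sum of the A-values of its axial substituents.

C1 and C4 have opposite parity, so for the trans isomer the two substituents are e,e in one chair and a,a in the other.
Chair I (vinyl axial, isopropyl axial): E = 3.72 kcal/mol.
Chair II (vinyl equatorial, isopropyl equatorial): E = 0.00 kcal/mol.
Chair II is the more stable (lower-energy) conformer, and in that chair the isopropyl group is equatorial.

equatorial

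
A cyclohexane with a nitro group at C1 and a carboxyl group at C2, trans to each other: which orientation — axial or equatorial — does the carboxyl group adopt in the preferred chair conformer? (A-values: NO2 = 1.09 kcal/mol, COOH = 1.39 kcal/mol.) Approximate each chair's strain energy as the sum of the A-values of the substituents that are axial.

C1 and C2 have opposite parity, so for the trans isomer the two substituents are e,e in one chair and a,a in the other.
Chair I (nitro axial, carboxyl axial): E = 2.48 kcal/mol.
Chair II (nitro equatorial, carboxyl equatorial): E = 0.00 kcal/mol.
Chair II is the more stable (lower-energy) conformer, and in that chair the carboxyl group is equatorial.

equatorial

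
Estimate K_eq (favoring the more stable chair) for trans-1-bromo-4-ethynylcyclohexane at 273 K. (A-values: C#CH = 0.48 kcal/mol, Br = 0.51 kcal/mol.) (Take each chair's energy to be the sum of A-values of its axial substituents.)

K ≈ 6.20

C1 and C4 have opposite parity, so for the trans isomer the two substituents are e,e in one chair and a,a in the other.
Chair I (ethynyl axial, bromo axial): E = 0.99 kcal/mol; chair II (ethynyl equatorial, bromo equatorial): E = 0.00 kcal/mol.
ΔG = 0.99 kcal/mol between the two chairs.
K = exp(ΔG/RT) with R = 1.987×10⁻³ kcal mol⁻¹ K⁻¹ and T = 273 K gives K ≈ 6.2.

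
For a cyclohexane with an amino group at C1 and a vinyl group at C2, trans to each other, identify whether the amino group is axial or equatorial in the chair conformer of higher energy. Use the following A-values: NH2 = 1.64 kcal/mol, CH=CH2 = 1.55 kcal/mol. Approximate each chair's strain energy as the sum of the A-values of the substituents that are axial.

axial

C1 and C2 have opposite parity, so for the trans isomer the two substituents are e,e in one chair and a,a in the other.
Chair I (amino axial, vinyl axial): E = 3.19 kcal/mol.
Chair II (amino equatorial, vinyl equatorial): E = 0.00 kcal/mol.
Chair I is the less stable (higher-energy) conformer, and in that chair the amino group is axial.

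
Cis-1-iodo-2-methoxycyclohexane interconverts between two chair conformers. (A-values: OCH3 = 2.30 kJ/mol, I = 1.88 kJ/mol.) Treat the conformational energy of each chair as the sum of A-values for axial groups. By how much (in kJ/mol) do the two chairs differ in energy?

C1 and C2 have opposite parity, so for the cis isomer the two substituents are one axial and one equatorial in each chair.
Chair I (methoxy axial, iodo equatorial): E = 2.30 kJ/mol.
Chair II (methoxy equatorial, iodo axial): E = 1.88 kJ/mol.
ΔE = 2.30 − 1.88 = 0.42 kJ/mol; chair II is more stable.

0.42 kJ/mol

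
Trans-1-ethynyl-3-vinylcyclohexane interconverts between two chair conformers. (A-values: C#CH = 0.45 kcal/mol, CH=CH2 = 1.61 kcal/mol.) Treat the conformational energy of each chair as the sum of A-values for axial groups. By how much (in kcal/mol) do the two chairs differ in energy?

1.16 kcal/mol

C1 and C3 have the same parity, so for the trans isomer the two substituents are one axial and one equatorial in each chair.
Chair I (ethynyl axial, vinyl equatorial): E = 0.45 kcal/mol.
Chair II (ethynyl equatorial, vinyl axial): E = 1.61 kcal/mol.
ΔE = 1.61 − 0.45 = 1.16 kcal/mol; chair I is more stable.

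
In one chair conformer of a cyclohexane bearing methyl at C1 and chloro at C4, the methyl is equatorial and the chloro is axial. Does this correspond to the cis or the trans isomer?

C1 and C4 have opposite parity, so their axial bonds point in opposite directions.
With opposite-parity carbons, two substituents on the same face are one axial and one equatorial; opposite faces give both axial or both equatorial.
Here the groups are equatorial/axial → same face → cis.

cis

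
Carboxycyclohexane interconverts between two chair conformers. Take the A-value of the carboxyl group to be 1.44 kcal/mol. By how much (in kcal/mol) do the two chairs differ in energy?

A monosubstituted cyclohexane has one chair with the carboxyl group axial (E = A = 1.44 kcal/mol) and one with it equatorial (E = 0).
ΔE = 1.44 − 0 = 1.44 kcal/mol.

1.44 kcal/mol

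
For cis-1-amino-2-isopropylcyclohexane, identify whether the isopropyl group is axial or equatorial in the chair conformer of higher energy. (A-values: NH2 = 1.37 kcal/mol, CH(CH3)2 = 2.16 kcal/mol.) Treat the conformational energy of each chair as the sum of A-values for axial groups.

C1 and C2 have opposite parity, so for the cis isomer the two substituents are one axial and one equatorial in each chair.
Chair I (amino axial, isopropyl equatorial): E = 1.37 kcal/mol.
Chair II (amino equatorial, isopropyl axial): E = 2.16 kcal/mol.
Chair II is the less stable (higher-energy) conformer, and in that chair the isopropyl group is axial.

axial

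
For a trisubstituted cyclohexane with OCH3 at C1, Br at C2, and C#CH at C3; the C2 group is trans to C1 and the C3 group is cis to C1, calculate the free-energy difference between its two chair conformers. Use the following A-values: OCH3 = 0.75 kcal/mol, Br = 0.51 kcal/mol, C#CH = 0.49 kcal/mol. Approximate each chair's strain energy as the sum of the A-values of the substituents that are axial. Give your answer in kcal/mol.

Chair I (methoxy axial, bromo axial, ethynyl axial): E = 1.75 kcal/mol.
Chair II (methoxy equatorial, bromo equatorial, ethynyl equatorial): E = 0.00 kcal/mol.
ΔE = 1.75 − 0.00 = 1.75 kcal/mol; chair II is more stable.

1.75 kcal/mol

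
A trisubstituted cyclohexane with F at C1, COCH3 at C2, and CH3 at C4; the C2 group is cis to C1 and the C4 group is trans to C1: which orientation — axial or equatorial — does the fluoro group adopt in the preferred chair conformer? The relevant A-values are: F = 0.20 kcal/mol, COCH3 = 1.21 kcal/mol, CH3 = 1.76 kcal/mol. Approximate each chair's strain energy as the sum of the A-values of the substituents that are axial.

equatorial

Chair I (fluoro axial, acetyl equatorial, methyl axial): E = 1.96 kcal/mol.
Chair II (fluoro equatorial, acetyl axial, methyl equatorial): E = 1.21 kcal/mol.
Chair II is the more stable (lower-energy) conformer, and in that chair the fluoro group is equatorial.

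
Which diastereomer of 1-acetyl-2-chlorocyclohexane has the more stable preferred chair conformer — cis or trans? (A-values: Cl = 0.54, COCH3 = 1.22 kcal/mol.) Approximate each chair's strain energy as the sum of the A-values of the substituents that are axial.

trans

At 1,2 positions (parity opposite): cis → (a,e or e,a); trans → (e,e or a,a).
Best chair for cis: E = 0.54 kcal/mol; best chair for trans: E = 0.00 kcal/mol.
The trans isomer is lower by 0.54 kcal/mol.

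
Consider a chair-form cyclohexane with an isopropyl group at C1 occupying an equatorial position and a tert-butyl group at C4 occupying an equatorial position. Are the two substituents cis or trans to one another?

trans

C1 and C4 have opposite parity, so their axial bonds point in opposite directions.
With opposite-parity carbons, two substituents on the same face are one axial and one equatorial; opposite faces give both axial or both equatorial.
Here the groups are equatorial/equatorial → opposite face → trans.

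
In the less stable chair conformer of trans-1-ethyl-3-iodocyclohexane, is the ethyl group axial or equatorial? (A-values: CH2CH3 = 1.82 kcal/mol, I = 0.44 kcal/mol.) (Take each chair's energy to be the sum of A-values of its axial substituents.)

C1 and C3 have the same parity, so for the trans isomer the two substituents are one axial and one equatorial in each chair.
Chair I (ethyl axial, iodo equatorial): E = 1.82 kcal/mol.
Chair II (ethyl equatorial, iodo axial): E = 0.44 kcal/mol.
Chair I is the less stable (higher-energy) conformer, and in that chair the ethyl group is axial.

axial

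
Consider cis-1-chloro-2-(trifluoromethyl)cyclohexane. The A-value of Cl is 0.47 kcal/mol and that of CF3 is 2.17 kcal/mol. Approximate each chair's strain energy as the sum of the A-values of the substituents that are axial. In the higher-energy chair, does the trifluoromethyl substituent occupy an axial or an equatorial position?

axial

C1 and C2 have opposite parity, so for the cis isomer the two substituents are one axial and one equatorial in each chair.
Chair I (chloro axial, trifluoromethyl equatorial): E = 0.47 kcal/mol.
Chair II (chloro equatorial, trifluoromethyl axial): E = 2.17 kcal/mol.
Chair II is the less stable (higher-energy) conformer, and in that chair the trifluoromethyl group is axial.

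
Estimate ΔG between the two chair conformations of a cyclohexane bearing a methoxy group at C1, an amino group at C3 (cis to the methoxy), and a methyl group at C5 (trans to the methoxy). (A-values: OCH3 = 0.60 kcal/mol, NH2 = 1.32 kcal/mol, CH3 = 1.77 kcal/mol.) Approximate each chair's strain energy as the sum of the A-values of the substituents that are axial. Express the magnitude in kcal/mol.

0.15 kcal/mol

Chair I (methoxy axial, amino axial, methyl equatorial): E = 1.92 kcal/mol.
Chair II (methoxy equatorial, amino equatorial, methyl axial): E = 1.77 kcal/mol.
ΔE = 1.92 − 1.77 = 0.15 kcal/mol; chair II is more stable.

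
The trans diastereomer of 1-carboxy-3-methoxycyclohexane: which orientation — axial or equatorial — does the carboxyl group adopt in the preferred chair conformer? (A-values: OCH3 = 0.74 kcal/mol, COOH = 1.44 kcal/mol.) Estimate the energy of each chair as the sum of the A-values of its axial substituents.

equatorial

C1 and C3 have the same parity, so for the trans isomer the two substituents are one axial and one equatorial in each chair.
Chair I (methoxy axial, carboxyl equatorial): E = 0.74 kcal/mol.
Chair II (methoxy equatorial, carboxyl axial): E = 1.44 kcal/mol.
Chair I is the more stable (lower-energy) conformer, and in that chair the carboxyl group is equatorial.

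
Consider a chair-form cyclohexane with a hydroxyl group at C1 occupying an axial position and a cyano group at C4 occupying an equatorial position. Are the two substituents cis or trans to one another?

cis

C1 and C4 have opposite parity, so their axial bonds point in opposite directions.
With opposite-parity carbons, two substituents on the same face are one axial and one equatorial; opposite faces give both axial or both equatorial.
Here the groups are axial/equatorial → same face → cis.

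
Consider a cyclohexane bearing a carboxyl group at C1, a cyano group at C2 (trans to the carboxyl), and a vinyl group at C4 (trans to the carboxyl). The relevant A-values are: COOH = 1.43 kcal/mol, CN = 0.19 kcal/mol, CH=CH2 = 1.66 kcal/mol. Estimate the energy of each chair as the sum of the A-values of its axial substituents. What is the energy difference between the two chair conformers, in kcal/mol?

3.28 kcal/mol

Chair I (carboxyl axial, cyano axial, vinyl axial): E = 3.28 kcal/mol.
Chair II (carboxyl equatorial, cyano equatorial, vinyl equatorial): E = 0.00 kcal/mol.
ΔE = 3.28 − 0.00 = 3.28 kcal/mol; chair II is more stable.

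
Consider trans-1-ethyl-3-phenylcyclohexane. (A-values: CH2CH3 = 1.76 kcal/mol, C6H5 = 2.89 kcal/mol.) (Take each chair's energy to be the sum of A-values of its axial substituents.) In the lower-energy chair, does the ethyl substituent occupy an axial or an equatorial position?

axial

C1 and C3 have the same parity, so for the trans isomer the two substituents are one axial and one equatorial in each chair.
Chair I (ethyl axial, phenyl equatorial): E = 1.76 kcal/mol.
Chair II (ethyl equatorial, phenyl axial): E = 2.89 kcal/mol.
Chair I is the more stable (lower-energy) conformer, and in that chair the ethyl group is axial.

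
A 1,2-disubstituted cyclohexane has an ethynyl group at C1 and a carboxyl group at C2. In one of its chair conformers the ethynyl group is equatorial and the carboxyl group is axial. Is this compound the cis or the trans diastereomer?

cis

C1 and C2 have opposite parity, so their axial bonds point in opposite directions.
With opposite-parity carbons, two substituents on the same face are one axial and one equatorial; opposite faces give both axial or both equatorial.
Here the groups are equatorial/axial → same face → cis.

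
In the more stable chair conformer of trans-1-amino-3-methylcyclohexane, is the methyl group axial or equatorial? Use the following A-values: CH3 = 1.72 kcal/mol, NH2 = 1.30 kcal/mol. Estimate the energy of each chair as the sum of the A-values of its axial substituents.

equatorial

C1 and C3 have the same parity, so for the trans isomer the two substituents are one axial and one equatorial in each chair.
Chair I (methyl axial, amino equatorial): E = 1.72 kcal/mol.
Chair II (methyl equatorial, amino axial): E = 1.30 kcal/mol.
Chair II is the more stable (lower-energy) conformer, and in that chair the methyl group is equatorial.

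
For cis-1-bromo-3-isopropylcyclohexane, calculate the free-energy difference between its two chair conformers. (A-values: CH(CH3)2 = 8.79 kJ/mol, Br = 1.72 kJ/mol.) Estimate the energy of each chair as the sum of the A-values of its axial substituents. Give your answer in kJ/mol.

10.51 kJ/mol

C1 and C3 have the same parity, so for the cis isomer the two substituents are e,e in one chair and a,a in the other.
Chair I (isopropyl axial, bromo axial): E = 10.51 kJ/mol.
Chair II (isopropyl equatorial, bromo equatorial): E = 0.00 kJ/mol.
ΔE = 10.51 − 0.00 = 10.51 kJ/mol; chair II is more stable.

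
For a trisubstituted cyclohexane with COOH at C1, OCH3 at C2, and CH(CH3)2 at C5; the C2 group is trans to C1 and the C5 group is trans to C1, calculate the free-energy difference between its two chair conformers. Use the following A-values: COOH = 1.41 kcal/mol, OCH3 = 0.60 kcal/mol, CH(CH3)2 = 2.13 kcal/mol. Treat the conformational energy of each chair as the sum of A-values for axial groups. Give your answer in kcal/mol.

0.12 kcal/mol

Chair I (carboxyl axial, methoxy axial, isopropyl equatorial): E = 2.01 kcal/mol.
Chair II (carboxyl equatorial, methoxy equatorial, isopropyl axial): E = 2.13 kcal/mol.
ΔE = 2.13 − 2.01 = 0.12 kcal/mol; chair I is more stable.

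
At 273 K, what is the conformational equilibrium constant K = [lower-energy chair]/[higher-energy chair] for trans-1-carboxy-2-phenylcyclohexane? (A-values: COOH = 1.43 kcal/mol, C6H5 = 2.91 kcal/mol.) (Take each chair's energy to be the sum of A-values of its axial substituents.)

C1 and C2 have opposite parity, so for the trans isomer the two substituents are e,e in one chair and a,a in the other.
Chair I (carboxyl axial, phenyl axial): E = 4.34 kcal/mol; chair II (carboxyl equatorial, phenyl equatorial): E = 0.00 kcal/mol.
ΔG = 4.34 kcal/mol between the two chairs.
K = exp(ΔG/RT) with R = 1.987×10⁻³ kcal mol⁻¹ K⁻¹ and T = 273 K gives K ≈ 2.98e+03.

K ≈ 2983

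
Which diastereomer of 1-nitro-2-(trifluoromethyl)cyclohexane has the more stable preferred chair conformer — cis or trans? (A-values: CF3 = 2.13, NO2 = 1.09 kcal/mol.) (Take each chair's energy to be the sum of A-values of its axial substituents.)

At 1,2 positions (parity opposite): cis → (a,e or e,a); trans → (e,e or a,a).
Best chair for cis: E = 1.09 kcal/mol; best chair for trans: E = 0.00 kcal/mol.
The trans isomer is lower by 1.09 kcal/mol.

trans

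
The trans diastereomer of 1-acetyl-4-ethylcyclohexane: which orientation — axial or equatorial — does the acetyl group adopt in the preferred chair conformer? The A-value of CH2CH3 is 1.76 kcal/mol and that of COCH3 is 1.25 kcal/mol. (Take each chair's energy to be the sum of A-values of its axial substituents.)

equatorial

C1 and C4 have opposite parity, so for the trans isomer the two substituents are e,e in one chair and a,a in the other.
Chair I (ethyl axial, acetyl axial): E = 3.01 kcal/mol.
Chair II (ethyl equatorial, acetyl equatorial): E = 0.00 kcal/mol.
Chair II is the more stable (lower-energy) conformer, and in that chair the acetyl group is equatorial.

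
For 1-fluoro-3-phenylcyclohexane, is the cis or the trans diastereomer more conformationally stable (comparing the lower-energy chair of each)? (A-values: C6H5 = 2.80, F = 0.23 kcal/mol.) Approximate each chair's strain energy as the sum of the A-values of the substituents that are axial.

At 1,3 positions (parity same): cis → (e,e or a,a); trans → (a,e or e,a).
Best chair for cis: E = 0.00 kcal/mol; best chair for trans: E = 0.23 kcal/mol.
The cis isomer is lower by 0.23 kcal/mol.

cis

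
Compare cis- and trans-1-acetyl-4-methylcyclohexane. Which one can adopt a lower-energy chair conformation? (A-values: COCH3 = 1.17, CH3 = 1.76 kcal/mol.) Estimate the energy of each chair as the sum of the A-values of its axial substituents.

At 1,4 positions (parity opposite): cis → (a,e or e,a); trans → (e,e or a,a).
Best chair for cis: E = 1.17 kcal/mol; best chair for trans: E = 0.00 kcal/mol.
The trans isomer is lower by 1.17 kcal/mol.

trans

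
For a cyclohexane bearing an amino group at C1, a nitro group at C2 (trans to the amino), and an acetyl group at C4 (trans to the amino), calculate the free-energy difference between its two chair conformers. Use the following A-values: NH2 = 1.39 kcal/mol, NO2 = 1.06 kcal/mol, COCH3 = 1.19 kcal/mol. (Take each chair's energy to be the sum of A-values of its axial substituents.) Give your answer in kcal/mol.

3.64 kcal/mol

Chair I (amino axial, nitro axial, acetyl axial): E = 3.64 kcal/mol.
Chair II (amino equatorial, nitro equatorial, acetyl equatorial): E = 0.00 kcal/mol.
ΔE = 3.64 − 0.00 = 3.64 kcal/mol; chair II is more stable.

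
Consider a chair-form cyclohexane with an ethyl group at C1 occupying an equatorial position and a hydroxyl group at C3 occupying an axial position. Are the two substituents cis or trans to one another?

C1 and C3 have the same parity, so their axial bonds point in the same direction.
With same-parity carbons, two substituents on the same face are both axial or both equatorial; opposite faces give one of each.
Here the groups are equatorial/axial → opposite face → trans.

trans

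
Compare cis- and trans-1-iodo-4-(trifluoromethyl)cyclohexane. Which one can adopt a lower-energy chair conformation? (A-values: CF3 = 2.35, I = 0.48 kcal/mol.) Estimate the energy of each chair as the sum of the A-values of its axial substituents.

At 1,4 positions (parity opposite): cis → (a,e or e,a); trans → (e,e or a,a).
Best chair for cis: E = 0.48 kcal/mol; best chair for trans: E = 0.00 kcal/mol.
The trans isomer is lower by 0.48 kcal/mol.

trans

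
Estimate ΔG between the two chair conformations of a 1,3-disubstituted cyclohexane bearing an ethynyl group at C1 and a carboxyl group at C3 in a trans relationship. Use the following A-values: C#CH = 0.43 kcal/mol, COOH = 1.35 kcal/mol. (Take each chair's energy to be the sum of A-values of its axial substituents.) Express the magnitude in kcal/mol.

C1 and C3 have the same parity, so for the trans isomer the two substituents are one axial and one equatorial in each chair.
Chair I (ethynyl axial, carboxyl equatorial): E = 0.43 kcal/mol.
Chair II (ethynyl equatorial, carboxyl axial): E = 1.35 kcal/mol.
ΔE = 1.35 − 0.43 = 0.92 kcal/mol; chair I is more stable.

0.92 kcal/mol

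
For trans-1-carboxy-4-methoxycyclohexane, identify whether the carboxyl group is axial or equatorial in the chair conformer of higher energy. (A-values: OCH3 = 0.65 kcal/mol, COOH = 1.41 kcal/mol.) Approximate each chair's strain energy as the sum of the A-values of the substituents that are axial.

axial

C1 and C4 have opposite parity, so for the trans isomer the two substituents are e,e in one chair and a,a in the other.
Chair I (methoxy axial, carboxyl axial): E = 2.06 kcal/mol.
Chair II (methoxy equatorial, carboxyl equatorial): E = 0.00 kcal/mol.
Chair I is the less stable (higher-energy) conformer, and in that chair the carboxyl group is axial.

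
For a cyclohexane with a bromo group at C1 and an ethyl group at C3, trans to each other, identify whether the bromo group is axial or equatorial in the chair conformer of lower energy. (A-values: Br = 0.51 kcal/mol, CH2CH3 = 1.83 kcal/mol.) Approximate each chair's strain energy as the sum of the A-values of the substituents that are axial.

C1 and C3 have the same parity, so for the trans isomer the two substituents are one axial and one equatorial in each chair.
Chair I (bromo axial, ethyl equatorial): E = 0.51 kcal/mol.
Chair II (bromo equatorial, ethyl axial): E = 1.83 kcal/mol.
Chair I is the more stable (lower-energy) conformer, and in that chair the bromo group is axial.

axial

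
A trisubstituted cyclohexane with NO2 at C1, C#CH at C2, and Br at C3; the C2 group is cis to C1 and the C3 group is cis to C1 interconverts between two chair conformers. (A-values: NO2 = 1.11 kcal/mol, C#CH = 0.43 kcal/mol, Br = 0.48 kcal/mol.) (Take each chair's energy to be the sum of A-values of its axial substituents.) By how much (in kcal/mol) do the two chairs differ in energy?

1.16 kcal/mol

Chair I (nitro axial, ethynyl equatorial, bromo axial): E = 1.59 kcal/mol.
Chair II (nitro equatorial, ethynyl axial, bromo equatorial): E = 0.43 kcal/mol.
ΔE = 1.59 − 0.43 = 1.16 kcal/mol; chair II is more stable.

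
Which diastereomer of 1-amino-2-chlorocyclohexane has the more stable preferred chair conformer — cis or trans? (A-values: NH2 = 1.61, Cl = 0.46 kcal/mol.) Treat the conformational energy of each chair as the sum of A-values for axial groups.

trans

At 1,2 positions (parity opposite): cis → (a,e or e,a); trans → (e,e or a,a).
Best chair for cis: E = 0.46 kcal/mol; best chair for trans: E = 0.00 kcal/mol.
The trans isomer is lower by 0.46 kcal/mol.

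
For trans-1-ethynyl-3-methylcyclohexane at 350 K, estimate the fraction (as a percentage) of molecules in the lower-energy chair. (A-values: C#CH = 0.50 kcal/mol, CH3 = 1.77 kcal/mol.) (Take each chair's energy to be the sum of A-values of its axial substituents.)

86.1%

C1 and C3 have the same parity, so for the trans isomer the two substituents are one axial and one equatorial in each chair.
Chair I (ethynyl axial, methyl equatorial): E = 0.50 kcal/mol; chair II (ethynyl equatorial, methyl axial): E = 1.77 kcal/mol.
ΔG = 1.27 kcal/mol between the two chairs.
K = exp(ΔG/RT) with R = 1.987×10⁻³ kcal mol⁻¹ K⁻¹ and T = 350 K gives K ≈ 6.21.
Fraction in the lower-energy chair = K/(K+1) = 86.1%.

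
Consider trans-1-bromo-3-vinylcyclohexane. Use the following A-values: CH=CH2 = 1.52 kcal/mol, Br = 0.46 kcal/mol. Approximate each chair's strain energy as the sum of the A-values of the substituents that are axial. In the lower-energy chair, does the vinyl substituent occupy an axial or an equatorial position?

equatorial

C1 and C3 have the same parity, so for the trans isomer the two substituents are one axial and one equatorial in each chair.
Chair I (vinyl axial, bromo equatorial): E = 1.52 kcal/mol.
Chair II (vinyl equatorial, bromo axial): E = 0.46 kcal/mol.
Chair II is the more stable (lower-energy) conformer, and in that chair the vinyl group is equatorial.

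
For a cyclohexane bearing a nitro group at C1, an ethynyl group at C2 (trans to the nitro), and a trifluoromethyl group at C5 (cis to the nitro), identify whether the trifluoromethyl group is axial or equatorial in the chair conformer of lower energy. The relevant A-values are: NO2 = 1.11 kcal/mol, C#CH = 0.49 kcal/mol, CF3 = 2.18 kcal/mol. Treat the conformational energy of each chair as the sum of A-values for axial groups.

equatorial

Chair I (nitro axial, ethynyl axial, trifluoromethyl axial): E = 3.78 kcal/mol.
Chair II (nitro equatorial, ethynyl equatorial, trifluoromethyl equatorial): E = 0.00 kcal/mol.
Chair II is the more stable (lower-energy) conformer, and in that chair the trifluoromethyl group is equatorial.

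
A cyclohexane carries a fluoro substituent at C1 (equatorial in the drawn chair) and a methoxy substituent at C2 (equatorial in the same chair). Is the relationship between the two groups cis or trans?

trans

C1 and C2 have opposite parity, so their axial bonds point in opposite directions.
With opposite-parity carbons, two substituents on the same face are one axial and one equatorial; opposite faces give both axial or both equatorial.
Here the groups are equatorial/equatorial → opposite face → trans.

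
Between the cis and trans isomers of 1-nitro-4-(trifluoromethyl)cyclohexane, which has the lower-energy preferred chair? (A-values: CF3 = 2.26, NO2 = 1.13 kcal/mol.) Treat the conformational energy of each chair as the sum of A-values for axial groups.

trans

At 1,4 positions (parity opposite): cis → (a,e or e,a); trans → (e,e or a,a).
Best chair for cis: E = 1.13 kcal/mol; best chair for trans: E = 0.00 kcal/mol.
The trans isomer is lower by 1.13 kcal/mol.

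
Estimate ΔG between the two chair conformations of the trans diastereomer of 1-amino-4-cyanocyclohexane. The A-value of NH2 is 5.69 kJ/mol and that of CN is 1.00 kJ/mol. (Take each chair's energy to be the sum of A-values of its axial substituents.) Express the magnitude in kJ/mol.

C1 and C4 have opposite parity, so for the trans isomer the two substituents are e,e in one chair and a,a in the other.
Chair I (amino axial, cyano axial): E = 6.69 kJ/mol.
Chair II (amino equatorial, cyano equatorial): E = 0.00 kJ/mol.
ΔE = 6.69 − 0.00 = 6.69 kJ/mol; chair II is more stable.

6.69 kJ/mol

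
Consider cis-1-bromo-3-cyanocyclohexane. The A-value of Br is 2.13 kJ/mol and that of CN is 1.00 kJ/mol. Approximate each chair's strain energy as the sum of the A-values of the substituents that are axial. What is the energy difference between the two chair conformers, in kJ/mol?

C1 and C3 have the same parity, so for the cis isomer the two substituents are e,e in one chair and a,a in the other.
Chair I (bromo axial, cyano axial): E = 3.13 kJ/mol.
Chair II (bromo equatorial, cyano equatorial): E = 0.00 kJ/mol.
ΔE = 3.13 − 0.00 = 3.13 kJ/mol; chair II is more stable.

3.13 kJ/mol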